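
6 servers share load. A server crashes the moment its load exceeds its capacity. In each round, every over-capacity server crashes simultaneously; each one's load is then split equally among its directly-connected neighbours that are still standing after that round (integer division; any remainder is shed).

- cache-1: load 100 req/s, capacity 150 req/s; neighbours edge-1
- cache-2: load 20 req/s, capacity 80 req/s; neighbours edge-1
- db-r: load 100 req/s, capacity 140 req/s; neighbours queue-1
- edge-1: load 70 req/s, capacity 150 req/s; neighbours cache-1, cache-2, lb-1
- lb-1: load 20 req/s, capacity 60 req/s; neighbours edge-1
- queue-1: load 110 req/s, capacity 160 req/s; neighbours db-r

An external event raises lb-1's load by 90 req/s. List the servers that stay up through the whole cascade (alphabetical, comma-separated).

db-r, queue-1

Round 1 — lb-1 at 110 > 60. lb-1 crashes.
  lb-1 sheds 110 req/s to edge-1: 110 each.
    edge-1: 70+110 = 180 > 150
Round 2 — edge-1 crashes.
  edge-1 sheds 180 req/s to cache-1, cache-2: 90 each.
    cache-1: 100+90 = 190 > 150
    cache-2: 20+90 = 110 > 80
Round 3 — cache-1, cache-2 crash.
  cache-1 sheds 190 req/s: no online neighbours, lost.
  cache-2 sheds 110 req/s: no online neighbours, lost.
No further crashes.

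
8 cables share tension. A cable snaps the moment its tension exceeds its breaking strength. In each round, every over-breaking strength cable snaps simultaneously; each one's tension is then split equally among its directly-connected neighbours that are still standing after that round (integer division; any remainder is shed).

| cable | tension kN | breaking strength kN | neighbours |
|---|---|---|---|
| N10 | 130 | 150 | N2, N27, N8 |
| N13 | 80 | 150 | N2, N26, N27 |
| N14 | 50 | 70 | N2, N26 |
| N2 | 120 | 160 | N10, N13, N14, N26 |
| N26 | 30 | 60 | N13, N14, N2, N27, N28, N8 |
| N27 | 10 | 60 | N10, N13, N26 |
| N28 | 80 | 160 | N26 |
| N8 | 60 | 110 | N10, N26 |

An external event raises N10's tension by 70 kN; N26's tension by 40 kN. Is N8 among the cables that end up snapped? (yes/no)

Round 1 — N10 at 200 > 150; N26 at 70 > 60. N10, N26 snap.
  N10 sheds 200 kN to N2, N27, N8: 66 each (2 lost).
    N2: 120+66 = 186 > 160
    N27: 10+66 = 76 > 60
    N8: 60+66 = 126 > 110
  N26 sheds 70 kN to N13, N14, N2, N27, N28, N8: 11 each (4 lost).
    N13: 80+11 = 91 ≤ 150
    N14: 50+11 = 61 ≤ 70
    N2: 186+11 = 197 > 160
    N27: 76+11 = 87 > 60
    N28: 80+11 = 91 ≤ 160
    N8: 126+11 = 137 > 110
Round 2 — N2, N27, N8 snap.
  N2 sheds 197 kN to N13, N14: 98 each (1 lost).
    N13: 91+98 = 189 > 150
    N14: 61+98 = 159 > 70
  N27 sheds 87 kN to N13: 87 each.
    N13: 189+87 = 276 > 150
  N8 sheds 137 kN: no online neighbours, lost.
Round 3 — N13, N14 snap.
  N13 sheds 276 kN: no online neighbours, lost.
  N14 sheds 159 kN: no online neighbours, lost.
No further breaks.

yes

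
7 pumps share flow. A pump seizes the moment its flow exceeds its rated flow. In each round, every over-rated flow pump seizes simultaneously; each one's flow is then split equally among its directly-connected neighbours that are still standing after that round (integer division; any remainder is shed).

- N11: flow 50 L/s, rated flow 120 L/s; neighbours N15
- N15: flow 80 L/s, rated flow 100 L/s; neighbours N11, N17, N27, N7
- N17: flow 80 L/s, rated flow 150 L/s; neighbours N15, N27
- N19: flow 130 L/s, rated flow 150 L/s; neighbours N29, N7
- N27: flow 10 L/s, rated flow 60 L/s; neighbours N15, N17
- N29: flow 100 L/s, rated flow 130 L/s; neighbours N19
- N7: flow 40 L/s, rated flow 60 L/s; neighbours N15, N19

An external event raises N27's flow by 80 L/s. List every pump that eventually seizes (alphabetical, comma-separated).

Round 1 — N27 at 90 > 60. N27 seizes.
  N27 sheds 90 L/s to N15, N17: 45 each.
    N15: 80+45 = 125 > 100
    N17: 80+45 = 125 ≤ 150
Round 2 — N15 seizes.
  N15 sheds 125 L/s to N11, N17, N7: 41 each (2 lost).
    N11: 50+41 = 91 ≤ 120
    N17: 125+41 = 166 > 150
    N7: 40+41 = 81 > 60
Round 3 — N17, N7 seize.
  N17 sheds 166 L/s: no online neighbours, lost.
  N7 sheds 81 L/s to N19: 81 each.
    N19: 130+81 = 211 > 150
Round 4 — N19 seizes.
  N19 sheds 211 L/s to N29: 211 each.
    N29: 100+211 = 311 > 130
Round 5 — N29 seizes.
  N29 sheds 311 L/s: no online neighbours, lost.
No further seizures.

N15, N17, N19, N27, N29, N7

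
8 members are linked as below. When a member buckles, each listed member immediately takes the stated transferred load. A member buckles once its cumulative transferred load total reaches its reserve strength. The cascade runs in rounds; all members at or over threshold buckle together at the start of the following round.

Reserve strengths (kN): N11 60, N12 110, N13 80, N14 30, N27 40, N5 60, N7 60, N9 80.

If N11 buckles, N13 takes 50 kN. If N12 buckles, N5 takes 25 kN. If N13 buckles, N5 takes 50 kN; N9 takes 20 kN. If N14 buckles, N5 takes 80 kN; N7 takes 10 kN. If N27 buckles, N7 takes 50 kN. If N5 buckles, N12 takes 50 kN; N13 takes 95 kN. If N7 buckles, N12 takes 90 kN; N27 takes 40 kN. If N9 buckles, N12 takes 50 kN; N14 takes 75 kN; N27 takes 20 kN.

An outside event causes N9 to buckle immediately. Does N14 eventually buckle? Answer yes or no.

yes

Round 1 — N9 buckles (initial).
  N12: +50 → 50 < 110
  N14: +75 → 75 ≥ 30
  N27: +20 → 20 < 40
Round 2 — N14 buckles.
  N5: +80 → 80 ≥ 60
  N7: +10 → 10 < 60
Round 3 — N5 buckles.
  N12: +50 → 100 < 110
  N13: +95 → 95 ≥ 80
Round 4 — N13 buckles.
No further bucklings.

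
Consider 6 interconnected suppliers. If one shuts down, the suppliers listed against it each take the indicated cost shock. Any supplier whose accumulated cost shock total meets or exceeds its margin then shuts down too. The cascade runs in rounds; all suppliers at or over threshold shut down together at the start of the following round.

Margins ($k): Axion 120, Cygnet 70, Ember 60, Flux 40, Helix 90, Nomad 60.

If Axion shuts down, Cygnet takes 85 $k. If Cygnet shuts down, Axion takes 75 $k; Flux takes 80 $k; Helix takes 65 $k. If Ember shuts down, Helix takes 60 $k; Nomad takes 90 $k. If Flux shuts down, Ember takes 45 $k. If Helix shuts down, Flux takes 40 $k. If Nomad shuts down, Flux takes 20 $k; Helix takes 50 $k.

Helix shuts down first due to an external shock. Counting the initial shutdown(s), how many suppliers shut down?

2

Round 1 — Helix shuts down (initial).
  Flux: +40 → 40 ≥ 40
Round 2 — Flux shuts down.
  Ember: +45 → 45 < 60
No further shutdowns.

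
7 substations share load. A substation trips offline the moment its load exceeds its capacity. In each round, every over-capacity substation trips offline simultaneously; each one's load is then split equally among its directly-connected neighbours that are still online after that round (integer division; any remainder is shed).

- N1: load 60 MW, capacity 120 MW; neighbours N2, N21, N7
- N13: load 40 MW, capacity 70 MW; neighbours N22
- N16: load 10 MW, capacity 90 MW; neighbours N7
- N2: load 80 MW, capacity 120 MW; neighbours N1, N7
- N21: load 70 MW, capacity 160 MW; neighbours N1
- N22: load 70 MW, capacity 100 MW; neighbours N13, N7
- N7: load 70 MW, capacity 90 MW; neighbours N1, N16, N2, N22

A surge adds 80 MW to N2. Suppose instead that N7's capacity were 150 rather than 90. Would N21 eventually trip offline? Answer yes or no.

no

With N7's capacity at 150:
Round 1 — N2 at 160 > 120. N2 trips offline.
  N2 sheds 160 MW to N1, N7: 80 each.
    N1: 60+80 = 140 > 120
    N7: 70+80 = 150 ≤ 150
Round 2 — N1 trips offline.
  N1 sheds 140 MW to N21, N7: 70 each.
    N21: 70+70 = 140 ≤ 160
    N7: 150+70 = 220 > 150
Round 3 — N7 trips offline.
  N7 sheds 220 MW to N16, N22: 110 each.
    N16: 10+110 = 120 > 90
    N22: 70+110 = 180 > 100
Round 4 — N16, N22 trip offline.
  N16 sheds 120 MW: no online neighbours, lost.
  N22 sheds 180 MW to N13: 180 each.
    N13: 40+180 = 220 > 70
Round 5 — N13 trips offline.
  N13 sheds 220 MW: no online neighbours, lost.
No further trips.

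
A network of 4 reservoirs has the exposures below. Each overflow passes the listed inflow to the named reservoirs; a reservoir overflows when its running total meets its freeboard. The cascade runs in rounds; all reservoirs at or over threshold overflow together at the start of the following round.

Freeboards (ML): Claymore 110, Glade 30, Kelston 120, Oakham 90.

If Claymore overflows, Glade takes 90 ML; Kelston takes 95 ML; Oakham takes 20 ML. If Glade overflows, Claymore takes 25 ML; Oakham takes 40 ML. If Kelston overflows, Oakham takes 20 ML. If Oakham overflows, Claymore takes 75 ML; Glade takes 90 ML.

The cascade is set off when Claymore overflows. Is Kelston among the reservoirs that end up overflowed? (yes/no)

no

Round 1 — Claymore overflows (initial).
  Glade: +90 → 90 ≥ 30
  Kelston: +95 → 95 < 120
  Oakham: +20 → 20 < 90
Round 2 — Glade overflows.
  Oakham: +40 → 60 < 90
No further overflows.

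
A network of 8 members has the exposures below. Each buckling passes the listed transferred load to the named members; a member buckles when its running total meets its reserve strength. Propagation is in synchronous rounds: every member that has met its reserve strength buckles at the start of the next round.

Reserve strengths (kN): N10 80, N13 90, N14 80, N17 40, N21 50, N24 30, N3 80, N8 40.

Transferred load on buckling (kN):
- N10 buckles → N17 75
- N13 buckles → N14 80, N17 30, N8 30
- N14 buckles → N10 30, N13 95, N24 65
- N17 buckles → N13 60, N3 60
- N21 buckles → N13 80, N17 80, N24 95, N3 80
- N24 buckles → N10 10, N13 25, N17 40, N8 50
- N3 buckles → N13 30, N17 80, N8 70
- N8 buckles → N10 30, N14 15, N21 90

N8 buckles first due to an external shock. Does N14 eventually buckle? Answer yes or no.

yes

Round 1 — N8 buckles (initial).
  N10: +30 → 30 < 80
  N14: +15 → 15 < 80
  N21: +90 → 90 ≥ 50
Round 2 — N21 buckles.
  N13: +80 → 80 < 90
  N17: +80 → 80 ≥ 40
  N24: +95 → 95 ≥ 30
  N3: +80 → 80 ≥ 80
Round 3 — N17, N24, N3 buckle.
  N10: +10 → 40 < 80
  N13: +60+25+30 → 195 ≥ 90
Round 4 — N13 buckles.
  N14: +80 → 95 ≥ 80
Round 5 — N14 buckles.
  N10: +30 → 70 < 80
No further bucklings.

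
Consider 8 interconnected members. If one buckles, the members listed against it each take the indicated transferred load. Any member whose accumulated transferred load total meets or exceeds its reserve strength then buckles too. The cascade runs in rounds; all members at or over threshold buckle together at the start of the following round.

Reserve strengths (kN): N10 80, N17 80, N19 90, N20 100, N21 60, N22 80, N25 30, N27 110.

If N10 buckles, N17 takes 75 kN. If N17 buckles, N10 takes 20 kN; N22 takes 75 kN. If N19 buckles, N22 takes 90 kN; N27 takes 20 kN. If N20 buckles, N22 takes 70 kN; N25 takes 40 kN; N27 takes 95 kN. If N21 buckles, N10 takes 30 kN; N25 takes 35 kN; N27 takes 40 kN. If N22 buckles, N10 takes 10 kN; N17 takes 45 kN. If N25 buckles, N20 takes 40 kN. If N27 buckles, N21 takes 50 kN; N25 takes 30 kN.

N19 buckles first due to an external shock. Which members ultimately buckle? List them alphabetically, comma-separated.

Round 1 — N19 buckles (initial).
  N22: +90 → 90 ≥ 80
  N27: +20 → 20 < 110
Round 2 — N22 buckles.
  N10: +10 → 10 < 80
  N17: +45 → 45 < 80
No further bucklings.

N19, N22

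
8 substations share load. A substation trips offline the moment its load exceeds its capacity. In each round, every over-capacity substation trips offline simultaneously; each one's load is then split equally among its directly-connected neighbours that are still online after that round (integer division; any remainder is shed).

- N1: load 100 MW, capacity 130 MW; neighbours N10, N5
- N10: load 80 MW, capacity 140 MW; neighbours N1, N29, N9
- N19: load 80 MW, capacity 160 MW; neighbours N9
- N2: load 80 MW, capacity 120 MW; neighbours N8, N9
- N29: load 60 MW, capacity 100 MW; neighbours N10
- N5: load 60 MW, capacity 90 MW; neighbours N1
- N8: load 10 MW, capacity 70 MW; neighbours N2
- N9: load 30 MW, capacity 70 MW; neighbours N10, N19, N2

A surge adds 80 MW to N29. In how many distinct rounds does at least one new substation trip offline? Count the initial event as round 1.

5

Round 1 — N29 at 140 > 100. N29 trips offline.
  N29 sheds 140 MW to N10: 140 each.
    N10: 80+140 = 220 > 140
Round 2 — N10 trips offline.
  N10 sheds 220 MW to N1, N9: 110 each.
    N1: 100+110 = 210 > 130
    N9: 30+110 = 140 > 70
Round 3 — N1, N9 trip offline.
  N1 sheds 210 MW to N5: 210 each.
    N5: 60+210 = 270 > 90
  N9 sheds 140 MW to N19, N2: 70 each.
    N19: 80+70 = 150 ≤ 160
    N2: 80+70 = 150 > 120
Round 4 — N2, N5 trip offline.
  N2 sheds 150 MW to N8: 150 each.
    N8: 10+150 = 160 > 70
  N5 sheds 270 MW: no online neighbours, lost.
Round 5 — N8 trips offline.
  N8 sheds 160 MW: no online neighbours, lost.
No further trips.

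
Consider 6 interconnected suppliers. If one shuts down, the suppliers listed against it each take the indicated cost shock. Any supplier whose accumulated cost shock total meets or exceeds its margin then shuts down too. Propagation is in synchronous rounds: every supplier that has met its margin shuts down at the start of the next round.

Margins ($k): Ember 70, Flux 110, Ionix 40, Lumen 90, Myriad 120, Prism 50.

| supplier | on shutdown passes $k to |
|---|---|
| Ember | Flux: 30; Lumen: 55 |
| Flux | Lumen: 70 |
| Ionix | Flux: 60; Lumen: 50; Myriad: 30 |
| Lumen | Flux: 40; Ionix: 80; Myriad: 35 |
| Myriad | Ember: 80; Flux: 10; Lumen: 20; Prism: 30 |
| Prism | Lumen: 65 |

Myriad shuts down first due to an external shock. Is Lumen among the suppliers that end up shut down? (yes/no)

Round 1 — Myriad shuts down (initial).
  Ember: +80 → 80 ≥ 70
  Flux: +10 → 10 < 110
  Lumen: +20 → 20 < 90
  Prism: +30 → 30 < 50
Round 2 — Ember shuts down.
  Flux: +30 → 40 < 110
  Lumen: +55 → 75 < 90
No further shutdowns.

no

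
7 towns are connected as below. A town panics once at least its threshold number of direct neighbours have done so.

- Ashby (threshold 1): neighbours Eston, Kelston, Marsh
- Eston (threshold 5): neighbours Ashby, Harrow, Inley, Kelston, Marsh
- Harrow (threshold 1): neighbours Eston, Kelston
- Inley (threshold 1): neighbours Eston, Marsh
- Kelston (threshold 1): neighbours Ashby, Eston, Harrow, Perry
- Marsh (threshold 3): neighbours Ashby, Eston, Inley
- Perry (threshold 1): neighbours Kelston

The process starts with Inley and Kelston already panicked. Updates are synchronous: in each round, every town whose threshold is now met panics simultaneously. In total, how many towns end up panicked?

Round 1 — Inley, Kelston panic (initial).
Round 2 — checking thresholds:
  Ashby: 1 of 3 neighbours ≥ 1, panics.
  Eston: 2 of 5 neighbours < 5, not yet.
  Harrow: 1 of 2 neighbours ≥ 1, panics.
  Marsh: 1 of 3 neighbours < 3, not yet.
  Perry: 1 of 1 neighbours ≥ 1, panics.
Round 3 — no new panics; cascade stops.

5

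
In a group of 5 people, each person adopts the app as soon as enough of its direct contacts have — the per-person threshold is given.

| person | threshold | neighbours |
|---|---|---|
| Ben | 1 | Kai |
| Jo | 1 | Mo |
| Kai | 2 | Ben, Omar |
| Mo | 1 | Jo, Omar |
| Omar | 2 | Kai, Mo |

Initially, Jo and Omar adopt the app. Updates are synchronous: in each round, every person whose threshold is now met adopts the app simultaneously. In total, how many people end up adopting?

3

Round 1 — Jo, Omar adopt the app (initial).
Round 2 — checking thresholds:
  Kai: 1 of 2 neighbours < 2, holds.
  Mo: 2 of 2 neighbours ≥ 1, adopts the app.
Round 3 — no new adoptions; cascade stops.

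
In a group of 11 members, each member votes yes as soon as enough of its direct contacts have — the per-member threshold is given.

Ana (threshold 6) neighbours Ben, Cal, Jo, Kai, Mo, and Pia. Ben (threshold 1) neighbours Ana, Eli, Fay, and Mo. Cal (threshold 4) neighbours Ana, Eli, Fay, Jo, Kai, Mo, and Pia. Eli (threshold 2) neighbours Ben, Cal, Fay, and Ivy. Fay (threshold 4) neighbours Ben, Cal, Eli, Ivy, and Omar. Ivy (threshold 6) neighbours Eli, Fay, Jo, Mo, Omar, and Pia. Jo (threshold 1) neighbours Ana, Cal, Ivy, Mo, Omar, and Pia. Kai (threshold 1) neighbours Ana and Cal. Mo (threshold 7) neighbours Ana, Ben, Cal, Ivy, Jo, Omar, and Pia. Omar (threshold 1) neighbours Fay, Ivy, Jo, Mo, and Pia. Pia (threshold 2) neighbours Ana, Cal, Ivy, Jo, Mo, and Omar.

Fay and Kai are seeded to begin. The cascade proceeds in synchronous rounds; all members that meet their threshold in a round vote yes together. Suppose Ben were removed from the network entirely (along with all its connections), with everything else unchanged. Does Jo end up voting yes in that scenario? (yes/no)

yes

With Ben removed:
Round 1 — Fay, Kai vote yes (initial).
Round 2 — checking thresholds:
  Ana: 1 of 5 neighbours < 6, not yet.
  Cal: 2 of 7 neighbours < 4, not yet.
  Eli: 1 of 3 neighbours < 2, not yet.
  Ivy: 1 of 6 neighbours < 6, not yet.
  Omar: 1 of 5 neighbours ≥ 1, votes yes.
Round 3 — checking thresholds:
  Ana: 1 of 5 neighbours < 6, not yet.
  Cal: 2 of 7 neighbours < 4, not yet.
  Eli: 1 of 3 neighbours < 2, not yet.
  Ivy: 2 of 6 neighbours < 6, not yet.
  Jo: 1 of 6 neighbours ≥ 1, votes yes.
  Mo: 1 of 6 neighbours < 7, not yet.
  Pia: 1 of 6 neighbours < 2, not yet.
Round 4 — checking thresholds:
  Ana: 2 of 5 neighbours < 6, not yet.
  Cal: 3 of 7 neighbours < 4, not yet.
  Eli: 1 of 3 neighbours < 2, not yet.
  Ivy: 3 of 6 neighbours < 6, not yet.
  Mo: 2 of 6 neighbours < 7, not yet.
  Pia: 2 of 6 neighbours ≥ 2, votes yes.
Round 5 — checking thresholds:
  Ana: 3 of 5 neighbours < 6, not yet.
  Cal: 4 of 7 neighbours ≥ 4, votes yes.
  Eli: 1 of 3 neighbours < 2, not yet.
  Ivy: 4 of 6 neighbours < 6, not yet.
  Mo: 3 of 6 neighbours < 7, not yet.
Round 6 — checking thresholds:
  Ana: 4 of 5 neighbours < 6, not yet.
  Eli: 2 of 3 neighbours ≥ 2, votes yes.
  Ivy: 4 of 6 neighbours < 6, not yet.
  Mo: 4 of 6 neighbours < 7, not yet.
Round 7 — no new yes votes; cascade stops.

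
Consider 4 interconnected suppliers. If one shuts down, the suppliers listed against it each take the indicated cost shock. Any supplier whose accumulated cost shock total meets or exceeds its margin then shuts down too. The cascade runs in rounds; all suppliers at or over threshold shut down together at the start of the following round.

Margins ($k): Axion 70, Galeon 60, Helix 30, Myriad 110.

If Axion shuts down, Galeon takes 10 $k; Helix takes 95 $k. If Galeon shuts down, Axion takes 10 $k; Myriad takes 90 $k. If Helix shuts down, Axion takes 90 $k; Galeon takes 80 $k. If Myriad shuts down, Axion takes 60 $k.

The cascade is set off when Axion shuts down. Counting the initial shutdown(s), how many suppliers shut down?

3

Round 1 — Axion shuts down (initial).
  Galeon: +10 → 10 < 60
  Helix: +95 → 95 ≥ 30
Round 2 — Helix shuts down.
  Galeon: +80 → 90 ≥ 60
Round 3 — Galeon shuts down.
  Myriad: +90 → 90 < 110
No further shutdowns.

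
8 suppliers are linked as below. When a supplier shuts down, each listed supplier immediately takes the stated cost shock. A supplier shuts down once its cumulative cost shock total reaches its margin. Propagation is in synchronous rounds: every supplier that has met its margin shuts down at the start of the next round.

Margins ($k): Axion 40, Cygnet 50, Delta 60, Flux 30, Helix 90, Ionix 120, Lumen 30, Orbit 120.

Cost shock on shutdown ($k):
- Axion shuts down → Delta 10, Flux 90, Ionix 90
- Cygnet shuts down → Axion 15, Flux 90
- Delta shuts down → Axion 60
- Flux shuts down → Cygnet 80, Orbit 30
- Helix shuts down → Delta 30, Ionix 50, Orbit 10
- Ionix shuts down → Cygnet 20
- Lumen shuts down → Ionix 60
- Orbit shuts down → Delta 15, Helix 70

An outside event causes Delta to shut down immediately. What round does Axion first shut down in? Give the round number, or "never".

2

Round 1 — Delta shuts down (initial).
  Axion: +60 → 60 ≥ 40
Round 2 — Axion shuts down.
  Flux: +90 → 90 ≥ 30
  Ionix: +90 → 90 < 120
Round 3 — Flux shuts down.
  Cygnet: +80 → 80 ≥ 50
  Orbit: +30 → 30 < 120
Round 4 — Cygnet shuts down.
No further shutdowns.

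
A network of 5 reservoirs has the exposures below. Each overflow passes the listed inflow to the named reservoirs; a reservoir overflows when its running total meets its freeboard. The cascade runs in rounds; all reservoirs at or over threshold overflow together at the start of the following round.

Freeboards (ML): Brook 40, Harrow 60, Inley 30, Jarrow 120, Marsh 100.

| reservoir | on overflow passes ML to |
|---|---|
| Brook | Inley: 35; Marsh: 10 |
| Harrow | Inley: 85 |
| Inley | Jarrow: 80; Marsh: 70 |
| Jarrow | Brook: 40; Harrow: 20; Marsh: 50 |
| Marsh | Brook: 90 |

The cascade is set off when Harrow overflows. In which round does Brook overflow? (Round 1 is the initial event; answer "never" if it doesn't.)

Round 1 — Harrow overflows (initial).
  Inley: +85 → 85 ≥ 30
Round 2 — Inley overflows.
  Jarrow: +80 → 80 < 120
  Marsh: +70 → 70 < 100
No further overflows.

never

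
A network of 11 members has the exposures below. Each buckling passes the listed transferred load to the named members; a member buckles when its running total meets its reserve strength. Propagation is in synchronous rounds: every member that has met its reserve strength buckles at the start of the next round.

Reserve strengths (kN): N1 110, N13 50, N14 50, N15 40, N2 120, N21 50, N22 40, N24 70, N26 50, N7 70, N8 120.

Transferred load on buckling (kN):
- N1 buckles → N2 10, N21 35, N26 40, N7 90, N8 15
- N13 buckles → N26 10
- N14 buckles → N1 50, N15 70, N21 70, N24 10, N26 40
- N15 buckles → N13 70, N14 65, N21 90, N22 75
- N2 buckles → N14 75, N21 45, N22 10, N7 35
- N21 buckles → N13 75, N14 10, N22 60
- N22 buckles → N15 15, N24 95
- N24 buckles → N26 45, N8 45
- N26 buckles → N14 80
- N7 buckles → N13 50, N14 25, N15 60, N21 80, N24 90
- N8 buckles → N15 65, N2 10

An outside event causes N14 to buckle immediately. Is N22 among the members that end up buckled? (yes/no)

yes

Round 1 — N14 buckles (initial).
  N1: +50 → 50 < 110
  N15: +70 → 70 ≥ 40
  N21: +70 → 70 ≥ 50
  N24: +10 → 10 < 70
  N26: +40 → 40 < 50
Round 2 — N15, N21 buckle.
  N13: +70+75 → 145 ≥ 50
  N22: +75+60 → 135 ≥ 40
Round 3 — N13, N22 buckle.
  N24: +95 → 105 ≥ 70
  N26: +10 → 50 ≥ 50
Round 4 — N24, N26 buckle.
  N8: +45 → 45 < 120
No further bucklings.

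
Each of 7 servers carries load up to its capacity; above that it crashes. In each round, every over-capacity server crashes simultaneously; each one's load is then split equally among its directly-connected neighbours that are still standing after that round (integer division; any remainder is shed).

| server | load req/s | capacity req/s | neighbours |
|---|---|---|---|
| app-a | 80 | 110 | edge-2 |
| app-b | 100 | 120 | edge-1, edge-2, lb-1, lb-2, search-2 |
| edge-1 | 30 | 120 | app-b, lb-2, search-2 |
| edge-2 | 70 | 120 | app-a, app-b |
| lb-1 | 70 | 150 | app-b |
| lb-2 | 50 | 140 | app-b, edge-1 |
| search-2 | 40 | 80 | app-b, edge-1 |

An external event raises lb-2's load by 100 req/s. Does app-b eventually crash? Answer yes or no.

Round 1 — lb-2 at 150 > 140. lb-2 crashes.
  lb-2 sheds 150 req/s to app-b, edge-1: 75 each.
    app-b: 100+75 = 175 > 120
    edge-1: 30+75 = 105 ≤ 120
Round 2 — app-b crashes.
  app-b sheds 175 req/s to edge-1, edge-2, lb-1, search-2: 43 each (3 lost).
    edge-1: 105+43 = 148 > 120
    edge-2: 70+43 = 113 ≤ 120
    lb-1: 70+43 = 113 ≤ 150
    search-2: 40+43 = 83 > 80
Round 3 — edge-1, search-2 crash.
  edge-1 sheds 148 req/s: no online neighbours, lost.
  search-2 sheds 83 req/s: no online neighbours, lost.
No further crashes.

yes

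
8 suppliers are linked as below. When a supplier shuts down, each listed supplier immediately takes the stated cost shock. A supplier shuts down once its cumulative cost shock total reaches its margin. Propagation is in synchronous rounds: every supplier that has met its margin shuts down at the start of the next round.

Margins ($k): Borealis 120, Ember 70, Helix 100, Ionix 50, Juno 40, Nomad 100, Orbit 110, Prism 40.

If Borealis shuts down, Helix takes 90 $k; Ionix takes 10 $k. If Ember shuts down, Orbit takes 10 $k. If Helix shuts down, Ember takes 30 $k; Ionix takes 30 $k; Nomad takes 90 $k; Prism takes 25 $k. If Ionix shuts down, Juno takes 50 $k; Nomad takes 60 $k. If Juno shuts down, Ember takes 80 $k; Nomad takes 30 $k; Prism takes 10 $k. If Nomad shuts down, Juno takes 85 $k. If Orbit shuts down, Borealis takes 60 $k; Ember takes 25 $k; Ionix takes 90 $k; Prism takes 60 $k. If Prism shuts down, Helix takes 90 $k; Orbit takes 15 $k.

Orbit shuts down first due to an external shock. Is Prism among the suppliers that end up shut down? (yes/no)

Round 1 — Orbit shuts down (initial).
  Borealis: +60 → 60 < 120
  Ember: +25 → 25 < 70
  Ionix: +90 → 90 ≥ 50
  Prism: +60 → 60 ≥ 40
Round 2 — Ionix, Prism shut down.
  Helix: +90 → 90 < 100
  Juno: +50 → 50 ≥ 40
  Nomad: +60 → 60 < 100
Round 3 — Juno shuts down.
  Ember: +80 → 105 ≥ 70
  Nomad: +30 → 90 < 100
Round 4 — Ember shuts down.
No further shutdowns.

yes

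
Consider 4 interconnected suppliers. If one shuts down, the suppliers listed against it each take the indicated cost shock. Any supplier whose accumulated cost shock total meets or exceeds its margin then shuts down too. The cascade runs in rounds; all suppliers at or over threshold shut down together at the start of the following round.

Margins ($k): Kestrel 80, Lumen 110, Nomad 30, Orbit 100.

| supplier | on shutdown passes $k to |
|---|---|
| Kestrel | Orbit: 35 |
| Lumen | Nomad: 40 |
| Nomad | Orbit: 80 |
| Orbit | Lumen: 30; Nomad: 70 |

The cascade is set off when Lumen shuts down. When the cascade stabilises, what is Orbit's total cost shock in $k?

80

Round 1 — Lumen shuts down (initial).
  Nomad: +40 → 40 ≥ 30
Round 2 — Nomad shuts down.
  Orbit: +80 → 80 < 100
No further shutdowns.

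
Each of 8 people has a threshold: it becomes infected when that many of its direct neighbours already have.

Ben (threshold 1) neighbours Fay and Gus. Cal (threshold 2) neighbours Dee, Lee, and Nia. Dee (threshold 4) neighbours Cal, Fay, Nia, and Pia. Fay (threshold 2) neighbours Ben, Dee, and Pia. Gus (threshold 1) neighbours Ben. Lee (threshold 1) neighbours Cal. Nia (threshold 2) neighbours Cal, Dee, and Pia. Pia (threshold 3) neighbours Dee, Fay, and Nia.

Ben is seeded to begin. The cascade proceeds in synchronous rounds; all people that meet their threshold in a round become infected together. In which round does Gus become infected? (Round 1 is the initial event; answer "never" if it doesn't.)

2

Round 1 — Ben becomes infected (initial).
Round 2 — checking thresholds:
  Fay: 1 of 3 neighbours < 2, below threshold.
  Gus: 1 of 1 neighbours ≥ 1, becomes infected.
Round 3 — no new infections; cascade stops.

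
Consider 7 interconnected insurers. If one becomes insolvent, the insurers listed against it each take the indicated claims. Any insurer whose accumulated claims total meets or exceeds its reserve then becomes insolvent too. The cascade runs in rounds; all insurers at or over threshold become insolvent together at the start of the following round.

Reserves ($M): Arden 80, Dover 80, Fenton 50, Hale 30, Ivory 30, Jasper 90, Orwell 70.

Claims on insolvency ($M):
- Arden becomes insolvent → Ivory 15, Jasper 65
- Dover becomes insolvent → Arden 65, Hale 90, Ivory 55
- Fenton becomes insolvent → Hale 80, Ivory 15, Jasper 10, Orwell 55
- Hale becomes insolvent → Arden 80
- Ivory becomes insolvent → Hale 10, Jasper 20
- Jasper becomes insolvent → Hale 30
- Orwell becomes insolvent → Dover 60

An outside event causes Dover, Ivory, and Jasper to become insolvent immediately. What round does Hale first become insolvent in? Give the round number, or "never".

2

Round 1 — Dover, Ivory, Jasper become insolvent (initial).
  Arden: +65 → 65 < 80
  Hale: +90+10+30 → 130 ≥ 30
Round 2 — Hale becomes insolvent.
  Arden: +80 → 145 ≥ 80
Round 3 — Arden becomes insolvent.
No further insolvencies.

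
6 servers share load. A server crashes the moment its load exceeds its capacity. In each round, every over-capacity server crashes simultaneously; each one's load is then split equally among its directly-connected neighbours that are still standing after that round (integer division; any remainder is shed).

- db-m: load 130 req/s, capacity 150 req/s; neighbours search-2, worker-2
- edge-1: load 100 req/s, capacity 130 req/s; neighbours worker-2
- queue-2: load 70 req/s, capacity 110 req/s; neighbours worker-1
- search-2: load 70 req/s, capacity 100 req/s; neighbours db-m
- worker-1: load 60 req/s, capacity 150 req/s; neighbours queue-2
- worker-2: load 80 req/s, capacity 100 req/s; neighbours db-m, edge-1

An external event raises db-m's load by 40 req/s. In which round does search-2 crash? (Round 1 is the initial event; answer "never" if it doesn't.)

2

Round 1 — db-m at 170 > 150. db-m crashes.
  db-m sheds 170 req/s to search-2, worker-2: 85 each.
    search-2: 70+85 = 155 > 100
    worker-2: 80+85 = 165 > 100
Round 2 — search-2, worker-2 crash.
  search-2 sheds 155 req/s: no online neighbours, lost.
  worker-2 sheds 165 req/s to edge-1: 165 each.
    edge-1: 100+165 = 265 > 130
Round 3 — edge-1 crashes.
  edge-1 sheds 265 req/s: no online neighbours, lost.
No further crashes.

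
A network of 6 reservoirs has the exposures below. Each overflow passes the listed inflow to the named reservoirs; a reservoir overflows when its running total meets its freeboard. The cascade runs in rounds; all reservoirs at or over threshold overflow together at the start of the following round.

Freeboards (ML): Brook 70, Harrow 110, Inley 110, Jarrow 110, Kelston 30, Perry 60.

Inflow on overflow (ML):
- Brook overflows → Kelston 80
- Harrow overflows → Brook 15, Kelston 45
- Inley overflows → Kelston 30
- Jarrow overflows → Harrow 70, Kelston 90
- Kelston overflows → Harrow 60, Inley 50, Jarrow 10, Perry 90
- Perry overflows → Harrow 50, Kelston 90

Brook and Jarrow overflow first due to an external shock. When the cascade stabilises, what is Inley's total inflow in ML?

50

Round 1 — Brook, Jarrow overflow (initial).
  Harrow: +70 → 70 < 110
  Kelston: +80+90 → 170 ≥ 30
Round 2 — Kelston overflows.
  Harrow: +60 → 130 ≥ 110
  Inley: +50 → 50 < 110
  Perry: +90 → 90 ≥ 60
Round 3 — Harrow, Perry overflow.
No further overflows.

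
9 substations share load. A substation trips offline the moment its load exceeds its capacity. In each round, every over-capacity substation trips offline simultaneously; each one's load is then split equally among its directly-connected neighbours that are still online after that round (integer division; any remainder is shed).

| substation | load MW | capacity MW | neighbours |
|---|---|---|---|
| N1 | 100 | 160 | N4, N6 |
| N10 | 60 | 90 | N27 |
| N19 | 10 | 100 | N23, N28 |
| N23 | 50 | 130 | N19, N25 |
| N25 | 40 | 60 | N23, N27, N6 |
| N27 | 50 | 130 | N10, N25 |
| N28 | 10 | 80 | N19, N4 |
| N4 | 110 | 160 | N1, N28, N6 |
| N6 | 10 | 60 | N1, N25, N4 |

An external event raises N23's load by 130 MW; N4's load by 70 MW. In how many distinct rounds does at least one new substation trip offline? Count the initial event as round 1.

4

Round 1 — N23 at 180 > 130; N4 at 180 > 160. N23, N4 trip offline.
  N23 sheds 180 MW to N19, N25: 90 each.
    N19: 10+90 = 100 ≤ 100
    N25: 40+90 = 130 > 60
  N4 sheds 180 MW to N1, N28, N6: 60 each.
    N1: 100+60 = 160 ≤ 160
    N28: 10+60 = 70 ≤ 80
    N6: 10+60 = 70 > 60
Round 2 — N25, N6 trip offline.
  N25 sheds 130 MW to N27: 130 each.
    N27: 50+130 = 180 > 130
  N6 sheds 70 MW to N1: 70 each.
    N1: 160+70 = 230 > 160
Round 3 — N1, N27 trip offline.
  N1 sheds 230 MW: no online neighbours, lost.
  N27 sheds 180 MW to N10: 180 each.
    N10: 60+180 = 240 > 90
Round 4 — N10 trips offline.
  N10 sheds 240 MW: no online neighbours, lost.
No further trips.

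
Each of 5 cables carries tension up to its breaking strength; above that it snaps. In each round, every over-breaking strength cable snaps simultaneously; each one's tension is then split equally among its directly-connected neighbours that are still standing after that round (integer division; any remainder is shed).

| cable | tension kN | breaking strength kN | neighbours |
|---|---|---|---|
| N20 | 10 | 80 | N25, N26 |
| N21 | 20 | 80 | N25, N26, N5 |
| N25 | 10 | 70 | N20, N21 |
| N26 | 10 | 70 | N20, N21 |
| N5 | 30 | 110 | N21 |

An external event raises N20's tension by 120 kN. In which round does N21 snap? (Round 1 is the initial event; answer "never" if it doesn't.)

3

Round 1 — N20 at 130 > 80. N20 snaps.
  N20 sheds 130 kN to N25, N26: 65 each.
    N25: 10+65 = 75 > 70
    N26: 10+65 = 75 > 70
Round 2 — N25, N26 snap.
  N25 sheds 75 kN to N21: 75 each.
    N21: 20+75 = 95 > 80
  N26 sheds 75 kN to N21: 75 each.
    N21: 95+75 = 170 > 80
Round 3 — N21 snaps.
  N21 sheds 170 kN to N5: 170 each.
    N5: 30+170 = 200 > 110
Round 4 — N5 snaps.
  N5 sheds 200 kN: no online neighbours, lost.
No further breaks.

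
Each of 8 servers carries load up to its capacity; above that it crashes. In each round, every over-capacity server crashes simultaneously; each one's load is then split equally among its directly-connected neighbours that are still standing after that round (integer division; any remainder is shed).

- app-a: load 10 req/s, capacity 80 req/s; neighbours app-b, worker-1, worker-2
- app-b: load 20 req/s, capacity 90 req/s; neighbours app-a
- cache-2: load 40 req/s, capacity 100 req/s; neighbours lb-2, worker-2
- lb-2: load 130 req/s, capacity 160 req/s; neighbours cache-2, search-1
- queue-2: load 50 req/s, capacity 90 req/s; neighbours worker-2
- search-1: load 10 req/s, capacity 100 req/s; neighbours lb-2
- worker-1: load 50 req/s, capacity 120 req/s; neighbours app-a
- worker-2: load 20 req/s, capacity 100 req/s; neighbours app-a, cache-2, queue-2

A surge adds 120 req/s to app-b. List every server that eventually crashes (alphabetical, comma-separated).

Round 1 — app-b at 140 > 90. app-b crashes.
  app-b sheds 140 req/s to app-a: 140 each.
    app-a: 10+140 = 150 > 80
Round 2 — app-a crashes.
  app-a sheds 150 req/s to worker-1, worker-2: 75 each.
    worker-1: 50+75 = 125 > 120
    worker-2: 20+75 = 95 ≤ 100
Round 3 — worker-1 crashes.
  worker-1 sheds 125 req/s: no online neighbours, lost.
No further crashes.

app-a, app-b, worker-1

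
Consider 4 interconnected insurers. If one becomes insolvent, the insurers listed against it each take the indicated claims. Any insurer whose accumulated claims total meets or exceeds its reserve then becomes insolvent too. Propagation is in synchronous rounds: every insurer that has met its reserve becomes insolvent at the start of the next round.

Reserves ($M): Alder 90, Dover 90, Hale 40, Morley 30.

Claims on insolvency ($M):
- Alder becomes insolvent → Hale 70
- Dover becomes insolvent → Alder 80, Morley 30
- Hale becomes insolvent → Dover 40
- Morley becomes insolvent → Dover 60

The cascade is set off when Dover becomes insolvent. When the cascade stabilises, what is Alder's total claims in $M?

Round 1 — Dover becomes insolvent (initial).
  Alder: +80 → 80 < 90
  Morley: +30 → 30 ≥ 30
Round 2 — Morley becomes insolvent.
No further insolvencies.

80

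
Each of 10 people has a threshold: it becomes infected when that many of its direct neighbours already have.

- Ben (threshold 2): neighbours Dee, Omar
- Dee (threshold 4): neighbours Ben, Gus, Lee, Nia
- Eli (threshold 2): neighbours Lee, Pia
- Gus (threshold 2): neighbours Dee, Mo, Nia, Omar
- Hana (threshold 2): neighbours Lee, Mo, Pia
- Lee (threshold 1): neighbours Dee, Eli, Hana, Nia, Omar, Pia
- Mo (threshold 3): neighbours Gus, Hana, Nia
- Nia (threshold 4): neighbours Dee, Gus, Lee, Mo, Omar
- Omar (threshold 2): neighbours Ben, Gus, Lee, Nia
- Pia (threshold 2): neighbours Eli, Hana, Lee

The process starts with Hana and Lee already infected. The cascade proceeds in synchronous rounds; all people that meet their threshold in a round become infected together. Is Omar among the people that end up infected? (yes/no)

Round 1 — Hana, Lee become infected (initial).
Round 2 — checking thresholds:
  Dee: 1 of 4 neighbours < 4, below threshold.
  Eli: 1 of 2 neighbours < 2, below threshold.
  Mo: 1 of 3 neighbours < 3, below threshold.
  Nia: 1 of 5 neighbours < 4, below threshold.
  Omar: 1 of 4 neighbours < 2, below threshold.
  Pia: 2 of 3 neighbours ≥ 2, becomes infected.
Round 3 — checking thresholds:
  Dee: 1 of 4 neighbours < 4, below threshold.
  Eli: 2 of 2 neighbours ≥ 2, becomes infected.
  Mo: 1 of 3 neighbours < 3, below threshold.
  Nia: 1 of 5 neighbours < 4, below threshold.
  Omar: 1 of 4 neighbours < 2, below threshold.
Round 4 — no new infections; cascade stops.

no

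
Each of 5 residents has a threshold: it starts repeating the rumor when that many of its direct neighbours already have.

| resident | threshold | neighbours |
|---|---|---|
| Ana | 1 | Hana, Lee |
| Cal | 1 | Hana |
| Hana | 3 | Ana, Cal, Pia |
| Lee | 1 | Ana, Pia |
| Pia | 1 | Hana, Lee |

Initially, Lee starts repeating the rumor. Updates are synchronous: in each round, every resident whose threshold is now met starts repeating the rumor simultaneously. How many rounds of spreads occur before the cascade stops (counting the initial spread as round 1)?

Round 1 — Lee starts repeating the rumor (initial).
Round 2 — checking thresholds:
  Ana: 1 of 2 neighbours ≥ 1, starts repeating the rumor.
  Pia: 1 of 2 neighbours ≥ 1, starts repeating the rumor.
Round 3 — no new spreads; cascade stops.

2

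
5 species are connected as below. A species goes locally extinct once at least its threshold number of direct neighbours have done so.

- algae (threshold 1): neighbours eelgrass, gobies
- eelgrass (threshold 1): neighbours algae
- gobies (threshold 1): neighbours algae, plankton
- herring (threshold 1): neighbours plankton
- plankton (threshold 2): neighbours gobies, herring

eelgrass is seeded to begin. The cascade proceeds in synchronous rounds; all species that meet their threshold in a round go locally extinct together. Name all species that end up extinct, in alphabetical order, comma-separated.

Round 1 — eelgrass goes locally extinct (initial).
Round 2 — checking thresholds:
  algae: 1 of 2 neighbours ≥ 1, goes locally extinct.
Round 3 — checking thresholds:
  gobies: 1 of 2 neighbours ≥ 1, goes locally extinct.
Round 4 — no new extinctions; cascade stops.

algae, eelgrass, gobies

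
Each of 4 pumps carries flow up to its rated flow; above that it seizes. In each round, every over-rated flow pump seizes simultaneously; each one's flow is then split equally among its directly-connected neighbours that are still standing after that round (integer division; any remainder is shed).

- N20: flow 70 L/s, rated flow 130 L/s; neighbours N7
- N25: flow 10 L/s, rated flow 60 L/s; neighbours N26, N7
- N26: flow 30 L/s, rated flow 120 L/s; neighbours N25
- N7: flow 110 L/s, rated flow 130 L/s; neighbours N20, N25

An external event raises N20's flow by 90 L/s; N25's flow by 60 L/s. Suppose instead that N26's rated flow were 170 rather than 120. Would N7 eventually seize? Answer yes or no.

With N26's rated flow at 170:
Round 1 — N20 at 160 > 130; N25 at 70 > 60. N20, N25 seize.
  N20 sheds 160 L/s to N7: 160 each.
    N7: 110+160 = 270 > 130
  N25 sheds 70 L/s to N26, N7: 35 each.
    N26: 30+35 = 65 ≤ 170
    N7: 270+35 = 305 > 130
Round 2 — N7 seizes.
  N7 sheds 305 L/s: no online neighbours, lost.
No further seizures.

yes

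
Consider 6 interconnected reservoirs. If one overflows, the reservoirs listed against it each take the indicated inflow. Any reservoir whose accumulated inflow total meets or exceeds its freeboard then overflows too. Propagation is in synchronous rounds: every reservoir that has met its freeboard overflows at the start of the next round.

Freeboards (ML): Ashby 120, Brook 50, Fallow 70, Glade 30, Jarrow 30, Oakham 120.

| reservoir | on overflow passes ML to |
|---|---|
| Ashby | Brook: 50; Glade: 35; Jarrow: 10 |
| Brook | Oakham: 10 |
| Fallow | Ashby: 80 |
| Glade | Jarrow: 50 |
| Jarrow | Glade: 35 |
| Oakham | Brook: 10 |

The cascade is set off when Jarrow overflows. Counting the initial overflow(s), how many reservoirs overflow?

Round 1 — Jarrow overflows (initial).
  Glade: +35 → 35 ≥ 30
Round 2 — Glade overflows.
No further overflows.

2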